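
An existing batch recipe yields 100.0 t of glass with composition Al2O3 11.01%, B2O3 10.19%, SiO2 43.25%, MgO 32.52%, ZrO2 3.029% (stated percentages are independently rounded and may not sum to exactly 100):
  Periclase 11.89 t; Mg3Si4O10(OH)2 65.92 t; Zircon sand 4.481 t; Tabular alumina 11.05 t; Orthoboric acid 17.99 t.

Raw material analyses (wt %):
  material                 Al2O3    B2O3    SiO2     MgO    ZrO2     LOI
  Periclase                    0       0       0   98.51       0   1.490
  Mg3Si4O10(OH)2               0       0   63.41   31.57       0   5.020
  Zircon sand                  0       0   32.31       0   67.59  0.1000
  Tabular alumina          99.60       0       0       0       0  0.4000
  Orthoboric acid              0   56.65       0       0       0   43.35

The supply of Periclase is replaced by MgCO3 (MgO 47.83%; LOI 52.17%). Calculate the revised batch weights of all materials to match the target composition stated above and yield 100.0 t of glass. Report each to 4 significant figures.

Intermediates are shown (rounded to 4 significant figures) across the worked steps — each numeric step keeps exact precision from start to finish. Exactly one rounding is applied to every reported figure — all derived quantities are re-derived at exact precision (yield, ignition loss, net glass mass, five oxide percentages, totals) from the batch weights per 100.0 t of glass as set out in the problem or the answer.
Oxide mass targets, per 100.0 t glass:
  Al2O3: 11.01% × 100.0 = 11.01 t
  B2O3: 10.19% × 100.0 = 10.19 t
  SiO2: 43.25% × 100.0 = 43.25 t
  MgO: 32.52% × 100.0 = 32.52 t
  ZrO2: 3.029% × 100.0 = 3.029 t
A balance pass over the oxides, from the weights as reported, on the stated basis (oxide sums agree with the targets net of answer rounding effects):
  Al2O3: 11.05·0.9960 = 11.01 t (target 11.01 t)
  B2O3: 17.99·0.5665 = 10.19 t (target 10.19 t)
  SiO2: 65.92·0.6341 + 4.481·0.3231 = 43.25 t (target 43.25 t)
  MgO: 24.48·0.4783 + 65.92·0.3157 = 32.52 t (target 32.52 t)
  ZrO2: 4.481·0.6759 = 3.029 t (target 3.029 t)
Glass-mass sanity pass: net batch after ignition = 99.99 t (the Σ of target masses is 100.0 t; stated basis 100.0 t — any gap is answer rounding).
Batch total: Σ batch = 123.9 t; Σ batch·LOI gives LOI loss = 23.93 t; glass ÷ batch gives a yield of 80.69%.

Revised batch per 100.0 t glass:
  MgCO3: 24.48 t
  Mg3Si4O10(OH)2: 65.92 t
  Zircon sand: 4.481 t
  Tabular alumina: 11.05 t
  Orthoboric acid: 17.99 t
Total batch = 123.9 t; LOI loss = 23.93 t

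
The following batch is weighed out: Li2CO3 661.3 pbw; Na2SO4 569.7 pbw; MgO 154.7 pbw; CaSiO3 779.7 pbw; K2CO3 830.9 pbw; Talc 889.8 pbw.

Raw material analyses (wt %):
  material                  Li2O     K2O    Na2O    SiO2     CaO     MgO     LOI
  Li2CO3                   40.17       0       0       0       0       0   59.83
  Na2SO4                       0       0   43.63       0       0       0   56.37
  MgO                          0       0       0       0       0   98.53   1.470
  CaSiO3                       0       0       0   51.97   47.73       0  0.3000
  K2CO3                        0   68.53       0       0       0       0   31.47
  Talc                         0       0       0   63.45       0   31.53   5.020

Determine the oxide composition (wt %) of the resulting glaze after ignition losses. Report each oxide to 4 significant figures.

Working values are displayed (rounded to four significant digits) in the printout — the whole derivation holds exact precision throughout. Every reported figure receives exactly one rounding. Derived quantities, including glass mass, yield, the totals, LOI, six oxide percentages, are carried from the batch weights per 2859 pbw of glass in full float precision, as written in problem or answer.
Delivered oxide masses:
  Li2O: 661.3·0.4017 = 265.6 pbw
  K2O: 830.9·0.6853 = 569.4 pbw
  Na2O: 569.7·0.4363 = 248.6 pbw
  SiO2: 779.7·0.5197 + 889.8·0.6345 = 969.8 pbw
  CaO: 779.7·0.4773 = 372.2 pbw
  MgO: 154.7·0.9853 + 889.8·0.3153 = 433.0 pbw
LOI: 661.3·0.5983 + 569.7·0.5637 + 154.7·0.01470 + 779.7·0.003000 + 830.9·0.3147 + 889.8·0.05020 = 1028 pbw
Glass mass = batch − LOI = 3886 − 1028 = 2859 pbw (matching Σ of the oxides)
wt % = oxide mass / glass mass × 100

Glass mass = 2859 pbw (batch 3886 − LOI 1028).
Composition: Li2O 9.293%, K2O 19.92%, Na2O 8.695%, SiO2 33.93%, CaO 13.02%, MgO 15.15%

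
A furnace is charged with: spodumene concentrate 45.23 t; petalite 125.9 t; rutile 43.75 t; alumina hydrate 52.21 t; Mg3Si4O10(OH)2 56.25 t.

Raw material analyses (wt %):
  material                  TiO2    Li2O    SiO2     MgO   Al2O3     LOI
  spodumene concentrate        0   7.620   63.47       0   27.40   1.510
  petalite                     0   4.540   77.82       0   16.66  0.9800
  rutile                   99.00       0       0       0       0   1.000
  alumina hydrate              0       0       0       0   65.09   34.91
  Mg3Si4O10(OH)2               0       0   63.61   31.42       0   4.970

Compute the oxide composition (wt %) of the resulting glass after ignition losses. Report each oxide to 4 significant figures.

Glass mass = 300.0 t (batch 323.3 − LOI 23.38).
Composition: TiO2 14.44%, Li2O 3.054%, SiO2 54.16%, MgO 5.892%, Al2O3 22.45%

Every computation runs at full precision in all steps; working values appear (rounded to 4 significant figures) between the steps; a single rounding finalizes every reported figure; the derived quantities, which include ignition loss, the five compositions, net glass mass, yield, totals, are rebuilt in full precision, precisely as stated by the problem or the answer, starting from the weights at 300.0 t of glass.
Oxide masses out of the charge:
  TiO2: 43.75·0.9900 = 43.31 t
  Li2O: 45.23·0.07620 + 125.9·0.04540 = 9.162 t
  SiO2: 45.23·0.6347 + 125.9·0.7782 + 56.25·0.6361 = 162.5 t
  MgO: 56.25·0.3142 = 17.67 t
  Al2O3: 45.23·0.2740 + 125.9·0.1666 + 52.21·0.6509 = 67.35 t
LOI: 45.23·0.01510 + 125.9·0.009800 + 43.75·0.01000 + 52.21·0.3491 + 56.25·0.04970 = 23.38 t
Net of LOI, the glass mass = 323.3 − 23.38 = 300.0 t (matching Σ of the oxides)
percent share: oxide ÷ glass, ×100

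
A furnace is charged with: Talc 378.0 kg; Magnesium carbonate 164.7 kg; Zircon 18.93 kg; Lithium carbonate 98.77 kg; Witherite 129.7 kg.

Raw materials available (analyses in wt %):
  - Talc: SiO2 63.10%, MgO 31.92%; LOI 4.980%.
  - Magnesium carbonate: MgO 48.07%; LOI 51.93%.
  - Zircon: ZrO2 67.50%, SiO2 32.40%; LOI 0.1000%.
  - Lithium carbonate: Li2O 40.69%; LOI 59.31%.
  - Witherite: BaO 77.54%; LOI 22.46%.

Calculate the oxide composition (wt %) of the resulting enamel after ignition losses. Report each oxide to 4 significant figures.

Mid-chain values appear rounded off to 4 significant figures between the steps — all internal work maintains full precision all the way through; every reported figure takes a single rounding. All derived quantities (LOI, yield, glass mass, totals, five oxide percentages) are computed at full float precision from the batch weights on 598.0 kg of glass as written in the problem or answer text.
Per-oxide mass from batch:
  ZrO2: 18.93·0.6750 = 12.78 kg
  SiO2: 378.0·0.6310 + 18.93·0.3240 = 244.7 kg
  BaO: 129.7·0.7754 = 100.6 kg
  MgO: 378.0·0.3192 + 164.7·0.4807 = 199.8 kg
  Li2O: 98.77·0.4069 = 40.19 kg
LOI: 378.0·0.04980 + 164.7·0.5193 + 18.93·0.001000 + 98.77·0.5931 + 129.7·0.2246 = 192.1 kg
Glass = total batch minus LOI = 790.1 − 192.1 = 598.0 kg (matching Σ of the oxides)
percent by weight: oxide/glass ×100

Glass mass = 598.0 kg (batch 790.1 − LOI 192.1).
Composition: ZrO2 2.137%, SiO2 40.91%, BaO 16.82%, MgO 33.42%, Li2O 6.720%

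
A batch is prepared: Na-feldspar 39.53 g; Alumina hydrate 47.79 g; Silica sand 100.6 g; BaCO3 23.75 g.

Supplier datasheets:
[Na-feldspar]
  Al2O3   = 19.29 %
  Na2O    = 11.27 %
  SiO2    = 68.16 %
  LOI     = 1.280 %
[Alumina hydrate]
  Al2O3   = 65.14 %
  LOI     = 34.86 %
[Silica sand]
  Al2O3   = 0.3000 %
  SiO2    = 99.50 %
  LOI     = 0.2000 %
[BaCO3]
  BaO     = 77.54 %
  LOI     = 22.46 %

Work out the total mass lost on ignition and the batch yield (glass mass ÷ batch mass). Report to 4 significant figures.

Every computation carries full float precision end to end. Mid-chain values are printed rounded to 4 significant figures as written — a single rounding completes every reported figure — all derived quantities, including LOI, glass mass, the totals, the yield, the four compositions, are carried starting from the weights for 189.0 g of glass in exact precision, as given in the problem or the answer.
Ignition loss by material:
  Na-feldspar: 39.53 × 0.01280 = 0.5060 g
  Alumina hydrate: 47.79 × 0.3486 = 16.66 g
  Silica sand: 100.6 × 0.002000 = 0.2012 g
  BaCO3: 23.75 × 0.2246 = 5.334 g
Total LOI = 22.70 g
Glass = batch − LOI = 211.7 − 22.70 = 189.0 g

LOI loss = 22.70 g; glass = 189.0 g; yield = 89.28%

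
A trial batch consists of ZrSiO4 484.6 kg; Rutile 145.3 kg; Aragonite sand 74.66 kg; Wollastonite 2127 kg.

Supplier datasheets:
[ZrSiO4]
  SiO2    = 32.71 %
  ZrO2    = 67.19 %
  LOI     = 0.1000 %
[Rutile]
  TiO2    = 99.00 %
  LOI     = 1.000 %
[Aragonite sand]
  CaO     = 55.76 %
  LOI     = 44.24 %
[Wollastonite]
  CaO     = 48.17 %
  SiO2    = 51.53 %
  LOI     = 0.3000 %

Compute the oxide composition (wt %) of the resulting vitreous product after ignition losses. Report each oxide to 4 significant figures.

Glass mass = 2790 kg (batch 2832 − LOI 41.35).
Composition: CaO 38.21%, SiO2 44.96%, TiO2 5.155%, ZrO2 11.67%

In-progress results are printed with 4-significant-figure rounding when written out. All internal work holds exact precision in every operation — each reported value is rounded exactly once; derived quantities (yield, net glass mass, LOI, totals, four oxide percentages) are re-derived from the weighed amounts on 2790 kg of glass at full precision, as given in the question or the answer.
Per-oxide mass from batch:
  CaO: 74.66·0.5576 + 2127·0.4817 = 1066 kg
  SiO2: 484.6·0.3271 + 2127·0.5153 = 1255 kg
  TiO2: 145.3·0.9900 = 143.8 kg
  ZrO2: 484.6·0.6719 = 325.6 kg
LOI: 484.6·0.001000 + 145.3·0.01000 + 74.66·0.4424 + 2127·0.003000 = 41.35 kg
Resulting glass, batch − LOI: 2832 − 41.35 = 2790 kg (consistent with Σ oxide mass)
each wt % is 100 × oxide ÷ glass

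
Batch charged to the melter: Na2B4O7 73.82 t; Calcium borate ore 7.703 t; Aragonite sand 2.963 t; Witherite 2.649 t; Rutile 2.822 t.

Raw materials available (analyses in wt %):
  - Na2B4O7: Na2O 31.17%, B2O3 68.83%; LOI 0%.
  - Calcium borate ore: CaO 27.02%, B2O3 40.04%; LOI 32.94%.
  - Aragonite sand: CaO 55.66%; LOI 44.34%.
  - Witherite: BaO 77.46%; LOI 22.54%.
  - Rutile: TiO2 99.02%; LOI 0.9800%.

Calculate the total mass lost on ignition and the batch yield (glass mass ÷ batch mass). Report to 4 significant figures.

LOI loss = 4.476 t; glass = 85.48 t; yield = 95.02%

Mid-chain values are displayed rounded to four significant digits when written out; full precision is kept at all times. Every reported result receives exactly one rounding. All derived quantities are recomputed starting from the weights per 85.48 t of glass in full precision (ignition loss, glass mass, yield, five oxide percentages, the totals), as they appear in question or answer.
LOI of each material in turn:
  Na2B4O7: 73.82 × 0 = 0 t
  Calcium borate ore: 7.703 × 0.3294 = 2.537 t
  Aragonite sand: 2.963 × 0.4434 = 1.314 t
  Witherite: 2.649 × 0.2254 = 0.5971 t
  Rutile: 2.822 × 0.009800 = 0.02766 t
Total LOI = 4.476 t
Glass = batch − LOI = 89.96 − 4.476 = 85.48 t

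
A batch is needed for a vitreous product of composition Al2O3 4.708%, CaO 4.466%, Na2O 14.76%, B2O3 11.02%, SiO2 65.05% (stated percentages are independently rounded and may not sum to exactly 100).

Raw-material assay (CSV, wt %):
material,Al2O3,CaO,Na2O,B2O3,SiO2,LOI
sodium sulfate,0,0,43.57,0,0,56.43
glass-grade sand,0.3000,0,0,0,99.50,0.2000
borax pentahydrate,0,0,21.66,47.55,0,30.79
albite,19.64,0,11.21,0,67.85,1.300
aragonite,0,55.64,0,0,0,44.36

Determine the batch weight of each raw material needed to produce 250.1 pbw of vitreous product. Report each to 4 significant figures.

Batch per 250.1 pbw vitreous product:
  sodium sulfate: 40.97 pbw
  glass-grade sand: 123.9 pbw
  borax pentahydrate: 57.96 pbw
  albite: 58.06 pbw
  aragonite: 20.07 pbw
Total batch = 301.0 pbw; LOI loss = 50.87 pbw; yield = 83.10%

Values along the way appear, rounded to four significant figures, when written out — every computation holds full float precision at all times; each reported result is rounded once only. Derived quantities, which include the yield, the five compositions, totals, LOI, glass mass, are computed at full precision, as given in problem or answer, from the weighed amounts at 250.1 pbw of glass.
The oxide mass targets at 250.1 pbw vitreous product:
  Al2O3: 4.708% × 250.1 = 11.77 pbw
  CaO: 4.466% × 250.1 = 11.17 pbw
  Na2O: 14.76% × 250.1 = 36.91 pbw
  B2O3: 11.02% × 250.1 = 27.56 pbw
  SiO2: 65.05% × 250.1 = 162.7 pbw
Oxide-by-oxide audit using the reported weights, under the basis named above (every target is met by its sum within answer rounding):
  Al2O3: 123.9·0.003000 + 58.06·0.1964 = 11.77 pbw (target 11.77 pbw)
  CaO: 20.07·0.5564 = 11.17 pbw (target 11.17 pbw)
  Na2O: 40.97·0.4357 + 57.96·0.2166 + 58.06·0.1121 = 36.91 pbw (target 36.91 pbw)
  B2O3: 57.96·0.4755 = 27.56 pbw (target 27.56 pbw)
  SiO2: 123.9·0.9950 + 58.06·0.6785 = 162.7 pbw (target 162.7 pbw)
The glass-mass cross-check: the batch minus its LOI: 250.1 pbw (summing oxide targets gives 250.1 pbw; basis as stated: 250.1 pbw — deltas are rounding alone).
Summing the batch: Σ batch = 301.0 pbw; Σ batch·LOI gives LOI loss = 50.87 pbw; as yield: glass ÷ batch → 83.10%.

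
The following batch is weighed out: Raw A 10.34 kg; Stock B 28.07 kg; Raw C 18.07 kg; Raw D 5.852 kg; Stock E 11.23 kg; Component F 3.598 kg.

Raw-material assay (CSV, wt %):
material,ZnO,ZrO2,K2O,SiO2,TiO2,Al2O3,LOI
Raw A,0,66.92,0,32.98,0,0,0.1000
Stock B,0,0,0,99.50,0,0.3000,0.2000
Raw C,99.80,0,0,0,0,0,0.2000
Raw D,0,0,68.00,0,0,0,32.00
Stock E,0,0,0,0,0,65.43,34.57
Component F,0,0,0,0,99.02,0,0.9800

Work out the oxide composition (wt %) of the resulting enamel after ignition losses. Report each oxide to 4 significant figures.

Working values are displayed (rounded to four significant figures) when written out; each numeric step keeps full precision through every step; every reported number sees exactly one rounding; the derived quantities are recomputed using the weight values at 71.27 kg of glass at full precision (the yield, ignition loss, six oxide percentages, totals, glass mass), as they appear in the question or the answer.
Mass of each oxide from the mix:
  ZnO: 18.07·0.9980 = 18.03 kg
  ZrO2: 10.34·0.6692 = 6.920 kg
  K2O: 5.852·0.6800 = 3.979 kg
  SiO2: 10.34·0.3298 + 28.07·0.9950 = 31.34 kg
  TiO2: 3.598·0.9902 = 3.563 kg
  Al2O3: 28.07·0.003000 + 11.23·0.6543 = 7.432 kg
LOI: 10.34·0.001000 + 28.07·0.002000 + 18.07·0.002000 + 5.852·0.3200 + 11.23·0.3457 + 3.598·0.009800 = 5.893 kg
Glass = total batch minus LOI = 77.16 − 5.893 = 71.27 kg (= the summed oxide contributions)
percent share: oxide ÷ glass, ×100

Glass mass = 71.27 kg (batch 77.16 − LOI 5.893).
Composition: ZnO 25.30%, ZrO2 9.709%, K2O 5.584%, SiO2 43.98%, TiO2 4.999%, Al2O3 10.43%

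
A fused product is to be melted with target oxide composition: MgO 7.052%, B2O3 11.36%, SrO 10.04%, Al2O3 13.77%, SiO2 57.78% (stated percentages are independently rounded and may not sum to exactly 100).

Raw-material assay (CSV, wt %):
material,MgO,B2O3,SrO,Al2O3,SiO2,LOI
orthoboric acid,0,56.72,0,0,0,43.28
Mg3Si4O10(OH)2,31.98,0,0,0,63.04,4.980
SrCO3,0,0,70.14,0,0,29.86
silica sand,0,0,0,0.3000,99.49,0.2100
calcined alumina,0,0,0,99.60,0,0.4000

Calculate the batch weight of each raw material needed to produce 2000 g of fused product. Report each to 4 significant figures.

Batch per 2000 g fused product:
  orthoboric acid: 400.6 g
  Mg3Si4O10(OH)2: 441.0 g
  SrCO3: 286.3 g
  silica sand: 882.1 g
  calcined alumina: 273.8 g
Total batch = 2284 g; LOI loss = 283.8 g; yield = 87.57%

Mid-chain values are printed with 4-significant-figure rounding in the working. All arithmetic carries full precision at all times. A single rounding yields each reported result. The derived quantities, which include LOI, glass mass, the yield, five oxide percentages, totals, are re-derived at full float precision, as quoted within problem or answer, starting from the weights for 2000 g of glass.
Oxide mass targets, per 2000 g fused product:
  MgO: 7.052% × 2000 = 141.0 g
  B2O3: 11.36% × 2000 = 227.2 g
  SrO: 10.04% × 2000 = 200.8 g
  Al2O3: 13.77% × 2000 = 275.4 g
  SiO2: 57.78% × 2000 = 1156 g
Balance tally, oxide-wise, on the weights just shown, on the stated basis (each sum matches its target mass inside rounding margins):
  MgO: 441.0·0.3198 = 141.0 g (target 141.0 g)
  B2O3: 400.6·0.5672 = 227.2 g (target 227.2 g)
  SrO: 286.3·0.7014 = 200.8 g (target 200.8 g)
  Al2O3: 882.1·0.003000 + 273.8·0.9960 = 275.4 g (target 275.4 g)
  SiO2: 441.0·0.6304 + 882.1·0.9949 = 1156 g (target 1156 g)
The glass-mass cross-check: total batch − LOI = 2000 g (oxide target masses add up to 2000 g; against the stated basis, 2000 g — deltas are rounding alone).
Batch total: Σ batch = 2284 g; Σ batch·LOI gives LOI loss = 283.8 g; glass ÷ batch gives a yield of 87.57%.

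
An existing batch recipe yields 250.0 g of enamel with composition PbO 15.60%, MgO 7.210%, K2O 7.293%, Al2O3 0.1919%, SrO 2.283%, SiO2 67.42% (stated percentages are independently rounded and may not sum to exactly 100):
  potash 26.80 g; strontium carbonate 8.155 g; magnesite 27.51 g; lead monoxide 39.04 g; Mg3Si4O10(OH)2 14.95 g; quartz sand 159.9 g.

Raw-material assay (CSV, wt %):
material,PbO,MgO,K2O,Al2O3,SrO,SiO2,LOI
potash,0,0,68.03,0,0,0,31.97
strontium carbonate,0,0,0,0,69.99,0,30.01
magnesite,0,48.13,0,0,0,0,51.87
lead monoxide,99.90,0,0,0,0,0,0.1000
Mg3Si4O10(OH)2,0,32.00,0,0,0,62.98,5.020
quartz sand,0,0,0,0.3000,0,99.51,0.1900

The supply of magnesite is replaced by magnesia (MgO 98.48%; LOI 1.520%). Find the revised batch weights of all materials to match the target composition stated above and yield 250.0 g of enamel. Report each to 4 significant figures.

Revised batch per 250.0 g enamel:
  potash: 26.80 g
  strontium carbonate: 8.155 g
  magnesia: 13.44 g
  lead monoxide: 39.04 g
  Mg3Si4O10(OH)2: 14.95 g
  quartz sand: 159.9 g
Total batch = 262.3 g; LOI loss = 12.31 g

The whole derivation holds full precision all the way through. In-progress results are displayed (rounded to four significant digits) at each printed step — every reported figure takes exactly one rounding; the derived quantities, including totals, six oxide percentages, net glass mass, yield, LOI, are rebuilt from the batch weights at 250.0 g of glass at exact precision as written in the problem or the answer.
Target masses of each oxide per 250.0 g enamel:
  PbO: 15.60% × 250.0 = 39.00 g
  MgO: 7.210% × 250.0 = 18.02 g
  K2O: 7.293% × 250.0 = 18.23 g
  Al2O3: 0.1919% × 250.0 = 0.4797 g
  SrO: 2.283% × 250.0 = 5.708 g
  SiO2: 67.42% × 250.0 = 168.6 g
Balance tally, oxide-wise, with the batch weights as given, for the quoted basis mass (oxide sums agree with the targets once rounding is allowed for):
  PbO: 39.04·0.9990 = 39.00 g (target 39.00 g)
  MgO: 13.44·0.9848 + 14.95·0.3200 = 18.02 g (target 18.02 g)
  K2O: 26.80·0.6803 = 18.23 g (target 18.23 g)
  Al2O3: 159.9·0.003000 = 0.4797 g (target 0.4797 g)
  SrO: 8.155·0.6999 = 5.708 g (target 5.708 g)
  SiO2: 14.95·0.6298 + 159.9·0.9951 = 168.5 g (target 168.6 g)
Mass balance on the glass: net batch after ignition = 250.0 g (summing oxide targets gives 250.0 g; with the basis standing at 250.0 g — gaps are rounding artifacts).
Batch total: Σ batch = 262.3 g; Σ batch·LOI gives LOI loss = 12.31 g; yield, glass over the total, = 95.31%.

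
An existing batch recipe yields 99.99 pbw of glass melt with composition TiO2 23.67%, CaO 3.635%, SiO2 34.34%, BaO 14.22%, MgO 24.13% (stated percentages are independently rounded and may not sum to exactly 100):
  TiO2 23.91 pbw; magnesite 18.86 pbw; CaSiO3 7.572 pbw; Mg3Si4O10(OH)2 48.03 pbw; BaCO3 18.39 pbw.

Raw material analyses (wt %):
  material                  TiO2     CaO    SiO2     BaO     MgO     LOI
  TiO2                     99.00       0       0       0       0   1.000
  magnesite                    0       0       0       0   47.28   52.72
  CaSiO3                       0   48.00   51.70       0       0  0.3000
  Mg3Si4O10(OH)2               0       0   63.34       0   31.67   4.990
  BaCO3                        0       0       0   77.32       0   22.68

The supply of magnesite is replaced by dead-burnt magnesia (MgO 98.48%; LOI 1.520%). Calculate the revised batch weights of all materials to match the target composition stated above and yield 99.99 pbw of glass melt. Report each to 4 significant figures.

Revised batch per 99.99 pbw glass melt:
  TiO2: 23.91 pbw
  dead-burnt magnesia: 9.054 pbw
  CaSiO3: 7.572 pbw
  Mg3Si4O10(OH)2: 48.03 pbw
  BaCO3: 18.39 pbw
Total batch = 107.0 pbw; LOI loss = 6.967 pbw

Mid-chain values are printed with 4-significant-figure rounding at each printed step. All internal work runs at full float precision from start to finish. Exactly one rounding lands on each reported figure — derived quantities (the totals, the yield, the five compositions, glass mass, ignition loss) are rebuilt from the weighed amounts for 99.99 pbw of glass at full float precision, exactly as shown in the problem or the answer.
Oxide mass targets, per 99.99 pbw glass melt:
  TiO2: 23.67% × 99.99 = 23.67 pbw
  CaO: 3.635% × 99.99 = 3.635 pbw
  SiO2: 34.34% × 99.99 = 34.34 pbw
  BaO: 14.22% × 99.99 = 14.22 pbw
  MgO: 24.13% × 99.99 = 24.13 pbw
Sums-versus-targets review applying the batch weights above, against the basis in use (each sum matches its target mass up to rounding of the answer):
  TiO2: 23.91·0.9900 = 23.67 pbw (target 23.67 pbw)
  CaO: 7.572·0.4800 = 3.635 pbw (target 3.635 pbw)
  SiO2: 7.572·0.5170 + 48.03·0.6334 = 34.34 pbw (target 34.34 pbw)
  BaO: 18.39·0.7732 = 14.22 pbw (target 14.22 pbw)
  MgO: 9.054·0.9848 + 48.03·0.3167 = 24.13 pbw (target 24.13 pbw)
Consistency of the glass mass: Σ batch − LOI loss = 99.99 pbw (targets for the oxides total 99.99 pbw; the stated basis being 99.99 pbw — deltas are rounding alone).
Batch total: Σ batch = 107.0 pbw; ignition loss, Σ(batch × LOI) = 6.967 pbw; yield = glass ÷ total batch = 93.49%.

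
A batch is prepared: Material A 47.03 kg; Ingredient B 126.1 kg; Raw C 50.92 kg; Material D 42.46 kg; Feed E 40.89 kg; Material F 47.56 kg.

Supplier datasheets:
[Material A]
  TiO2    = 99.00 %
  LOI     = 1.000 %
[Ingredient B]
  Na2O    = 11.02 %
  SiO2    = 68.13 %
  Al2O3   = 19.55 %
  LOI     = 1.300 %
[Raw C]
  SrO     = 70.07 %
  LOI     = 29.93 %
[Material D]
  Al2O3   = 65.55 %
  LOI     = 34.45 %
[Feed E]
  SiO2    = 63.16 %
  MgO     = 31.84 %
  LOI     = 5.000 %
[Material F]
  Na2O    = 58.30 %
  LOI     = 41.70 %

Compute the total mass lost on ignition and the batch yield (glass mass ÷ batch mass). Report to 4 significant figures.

Intermediates are displayed (rounded to 4 significant digits) at each printed step. The whole derivation carries full float precision end to end — each reported value sees exactly one rounding — all derived quantities (net glass mass, six oxide percentages, the totals, the yield, ignition loss) are computed starting from the weights on 301.1 kg of glass at exact precision, as set out in the problem or the answer.
LOI of each material in turn:
  Material A: 47.03 × 0.01000 = 0.4703 kg
  Ingredient B: 126.1 × 0.01300 = 1.639 kg
  Raw C: 50.92 × 0.2993 = 15.24 kg
  Material D: 42.46 × 0.3445 = 14.63 kg
  Feed E: 40.89 × 0.05000 = 2.045 kg
  Material F: 47.56 × 0.4170 = 19.83 kg
Total LOI = 53.85 kg
Glass = batch − LOI = 355.0 − 53.85 = 301.1 kg

LOI loss = 53.85 kg; glass = 301.1 kg; yield = 84.83%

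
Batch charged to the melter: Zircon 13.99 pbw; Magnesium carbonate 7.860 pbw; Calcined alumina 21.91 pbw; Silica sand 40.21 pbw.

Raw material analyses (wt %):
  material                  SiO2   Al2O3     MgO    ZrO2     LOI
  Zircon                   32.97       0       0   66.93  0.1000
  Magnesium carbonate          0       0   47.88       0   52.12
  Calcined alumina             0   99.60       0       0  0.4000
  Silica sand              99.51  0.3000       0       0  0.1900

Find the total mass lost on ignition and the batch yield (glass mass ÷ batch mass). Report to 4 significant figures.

LOI loss = 4.275 pbw; glass = 79.70 pbw; yield = 94.91%

Values along the way are shown rounded off to 4 significant figures on the page; full precision is held from start to finish; a single rounding produces every reported value — all derived quantities are computed starting from the weights for 79.70 pbw of glass in full precision (the four compositions, glass mass, LOI, yield, totals), precisely as stated by either problem or answer.
Ignition loss by material:
  Zircon: 13.99 × 0.001000 = 0.01399 pbw
  Magnesium carbonate: 7.860 × 0.5212 = 4.097 pbw
  Calcined alumina: 21.91 × 0.004000 = 0.08764 pbw
  Silica sand: 40.21 × 0.001900 = 0.07640 pbw
Total LOI = 4.275 pbw
Glass = batch − LOI = 83.97 − 4.275 = 79.70 pbw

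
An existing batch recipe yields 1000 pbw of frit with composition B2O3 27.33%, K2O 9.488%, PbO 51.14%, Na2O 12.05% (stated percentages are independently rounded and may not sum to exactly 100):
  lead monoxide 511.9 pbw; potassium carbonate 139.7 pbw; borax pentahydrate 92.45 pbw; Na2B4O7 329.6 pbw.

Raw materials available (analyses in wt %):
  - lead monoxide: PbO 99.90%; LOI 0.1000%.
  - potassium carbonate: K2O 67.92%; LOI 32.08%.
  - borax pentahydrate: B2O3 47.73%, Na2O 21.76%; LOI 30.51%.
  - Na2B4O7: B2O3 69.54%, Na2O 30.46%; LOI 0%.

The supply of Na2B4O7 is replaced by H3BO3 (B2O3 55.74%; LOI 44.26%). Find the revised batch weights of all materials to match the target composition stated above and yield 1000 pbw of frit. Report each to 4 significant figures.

Rounding to four significant digits governs each working value as shown — all arithmetic holds full float precision at all times — a single rounding produces every reported value. Derived quantities, including the totals, net glass mass, yield, the four compositions, LOI, are re-derived using the weight values at 1000 pbw of glass in exact precision, as quoted within the problem or answer text.
The oxide mass targets at 1000 pbw frit:
  B2O3: 27.33% × 1000 = 273.3 pbw
  K2O: 9.488% × 1000 = 94.88 pbw
  PbO: 51.14% × 1000 = 511.4 pbw
  Na2O: 12.05% × 1000 = 120.5 pbw
Checking each oxide sum on the weights just shown, for the quoted basis mass (sum by sum, the targets are met given rounding of the digits):
  B2O3: 553.8·0.4773 + 16.12·0.5574 = 273.3 pbw (target 273.3 pbw)
  K2O: 139.7·0.6792 = 94.88 pbw (target 94.88 pbw)
  PbO: 511.9·0.9990 = 511.4 pbw (target 511.4 pbw)
  Na2O: 553.8·0.2176 = 120.5 pbw (target 120.5 pbw)
Glass-mass sanity pass: total batch − LOI = 1000 pbw (oxide target masses add up to 1000 pbw; with the basis standing at 1000 pbw — deltas are rounding alone).
Batch total: Σ batch = 1222 pbw; Σ batch·LOI gives LOI loss = 221.4 pbw; yield, glass over the total, = 81.87%.

Revised batch per 1000 pbw frit:
  lead monoxide: 511.9 pbw
  potassium carbonate: 139.7 pbw
  borax pentahydrate: 553.8 pbw
  H3BO3: 16.12 pbw
Total batch = 1222 pbw; LOI loss = 221.4 pbw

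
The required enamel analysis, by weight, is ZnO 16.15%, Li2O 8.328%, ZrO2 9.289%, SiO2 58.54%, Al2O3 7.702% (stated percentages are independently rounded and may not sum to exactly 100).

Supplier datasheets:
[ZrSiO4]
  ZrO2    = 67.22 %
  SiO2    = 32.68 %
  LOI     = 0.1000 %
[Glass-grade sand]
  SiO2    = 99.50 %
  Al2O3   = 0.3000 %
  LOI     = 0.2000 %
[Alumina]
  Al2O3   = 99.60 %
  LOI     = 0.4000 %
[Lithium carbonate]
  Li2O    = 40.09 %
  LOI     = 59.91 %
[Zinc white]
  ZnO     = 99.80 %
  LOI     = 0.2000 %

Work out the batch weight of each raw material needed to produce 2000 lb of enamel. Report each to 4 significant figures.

Values along the way are printed (rounded to four significant figures) between the steps — the whole derivation keeps full precision at each step — a single rounding yields every reported value. The derived quantities (totals, five oxide percentages, glass mass, ignition loss, yield) are recomputed using the weight values at 2000 lb of glass at exact precision, exactly as printed in the problem or the answer.
Oxide-by-oxide targets in 2000 lb enamel:
  ZnO: 16.15% × 2000 = 323.0 lb
  Li2O: 8.328% × 2000 = 166.6 lb
  ZrO2: 9.289% × 2000 = 185.8 lb
  SiO2: 58.54% × 2000 = 1171 lb
  Al2O3: 7.702% × 2000 = 154.0 lb
Sums-versus-targets review per the reported batch figures, against the basis in use (summed amounts equal target values once rounding is allowed for):
  ZnO: 323.6·0.9980 = 323.0 lb (target 323.0 lb)
  Li2O: 415.5·0.4009 = 166.6 lb (target 166.6 lb)
  ZrO2: 276.4·0.6722 = 185.8 lb (target 185.8 lb)
  SiO2: 276.4·0.3268 + 1086·0.9950 = 1171 lb (target 1171 lb)
  Al2O3: 1086·0.003000 + 151.4·0.9960 = 154.1 lb (target 154.0 lb)
Glass-mass sanity pass: total batch − LOI = 2000 lb (the Σ of target masses is 2000 lb; against the stated basis, 2000 lb — gaps are rounding artifacts).
Total batch = Σ batch = 2253 lb; LOI removed, Σ of batch·LOI: 252.6 lb; yield, glass over the total, = 88.79%.

Batch per 2000 lb enamel:
  ZrSiO4: 276.4 lb
  Glass-grade sand: 1086 lb
  Alumina: 151.4 lb
  Lithium carbonate: 415.5 lb
  Zinc white: 323.6 lb
Total batch = 2253 lb; LOI loss = 252.6 lb; yield = 88.79%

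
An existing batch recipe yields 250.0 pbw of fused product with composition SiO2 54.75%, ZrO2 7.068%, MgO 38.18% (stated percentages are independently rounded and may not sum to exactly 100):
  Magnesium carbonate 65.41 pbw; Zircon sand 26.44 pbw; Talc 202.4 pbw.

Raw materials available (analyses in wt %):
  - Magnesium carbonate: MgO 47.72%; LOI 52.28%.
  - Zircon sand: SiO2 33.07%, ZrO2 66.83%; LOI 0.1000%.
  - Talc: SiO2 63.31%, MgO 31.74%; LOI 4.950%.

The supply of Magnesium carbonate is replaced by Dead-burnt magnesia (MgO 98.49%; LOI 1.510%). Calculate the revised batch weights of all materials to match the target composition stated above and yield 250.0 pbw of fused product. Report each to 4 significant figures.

Values along the way are displayed (rounded to 4 significant figures) at each printed step. The working math holds full precision in every operation — exactly one rounding lands on every reported result; derived quantities are computed in exact precision (the totals, the yield, the three compositions, glass mass, ignition loss) from the batch weights on 250.0 pbw of glass as given in the problem or answer text.
Per-oxide target masses for 250.0 pbw fused product:
  SiO2: 54.75% × 250.0 = 136.9 pbw
  ZrO2: 7.068% × 250.0 = 17.67 pbw
  MgO: 38.18% × 250.0 = 95.45 pbw
Sums-versus-targets review from the weights as reported, under the basis named above (delivered sums recover each target within answer rounding):
  SiO2: 26.44·0.3307 + 202.4·0.6331 = 136.9 pbw (target 136.9 pbw)
  ZrO2: 26.44·0.6683 = 17.67 pbw (target 17.67 pbw)
  MgO: 31.69·0.9849 + 202.4·0.3174 = 95.45 pbw (target 95.45 pbw)
Mass balance on the glass: total charge less LOI = 250.0 pbw (per-oxide target masses sum to 250.0 pbw; versus the stated basis of 250.0 pbw — rounding explains the deltas).
Whole-batch sum: Σ batch = 260.5 pbw; the LOI term Σ batch·LOI equals 10.52 pbw; glass ÷ batch gives a yield of 95.96%.

Revised batch per 250.0 pbw fused product:
  Dead-burnt magnesia: 31.69 pbw
  Zircon sand: 26.44 pbw
  Talc: 202.4 pbw
Total batch = 260.5 pbw; LOI loss = 10.52 pbw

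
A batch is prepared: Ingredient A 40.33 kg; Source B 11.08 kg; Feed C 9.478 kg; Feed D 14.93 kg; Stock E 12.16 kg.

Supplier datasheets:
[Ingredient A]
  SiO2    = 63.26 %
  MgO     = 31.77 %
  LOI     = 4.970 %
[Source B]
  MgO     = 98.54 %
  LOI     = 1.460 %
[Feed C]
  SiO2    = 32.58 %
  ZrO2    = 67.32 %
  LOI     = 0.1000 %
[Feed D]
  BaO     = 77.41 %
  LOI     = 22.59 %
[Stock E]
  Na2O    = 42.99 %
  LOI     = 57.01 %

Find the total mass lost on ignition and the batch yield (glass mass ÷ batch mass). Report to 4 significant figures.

LOI loss = 12.48 kg; glass = 75.50 kg; yield = 85.81%

Values along the way appear rounded to 4 significant figures in the printout — all arithmetic runs at full float precision through every step; every reported number is rounded exactly once; all derived quantities, which include yield, net glass mass, LOI, totals, five oxide percentages, are carried in exact precision, as given in question or answer, starting from the weights for 75.50 kg of glass.
Each material's LOI contribution:
  Ingredient A: 40.33 × 0.04970 = 2.004 kg
  Source B: 11.08 × 0.01460 = 0.1618 kg
  Feed C: 9.478 × 0.001000 = 0.009478 kg
  Feed D: 14.93 × 0.2259 = 3.373 kg
  Stock E: 12.16 × 0.5701 = 6.932 kg
Total LOI = 12.48 kg
Glass = batch − LOI = 87.98 − 12.48 = 75.50 kg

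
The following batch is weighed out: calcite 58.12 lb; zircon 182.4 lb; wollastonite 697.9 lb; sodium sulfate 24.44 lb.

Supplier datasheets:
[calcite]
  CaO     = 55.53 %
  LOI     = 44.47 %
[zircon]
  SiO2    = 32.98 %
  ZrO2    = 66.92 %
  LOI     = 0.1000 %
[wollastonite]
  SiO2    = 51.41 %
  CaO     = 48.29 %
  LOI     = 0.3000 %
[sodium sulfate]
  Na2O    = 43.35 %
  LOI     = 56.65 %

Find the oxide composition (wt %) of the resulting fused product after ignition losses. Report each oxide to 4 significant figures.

Glass mass = 920.9 lb (batch 962.9 − LOI 41.97).
Composition: SiO2 45.49%, Na2O 1.150%, CaO 40.10%, ZrO2 13.25%

The intermediate values are printed, rounded to four significant figures, when written out — each numeric step keeps full precision at all times — a single rounding produces each reported number — derived quantities (ignition loss, the totals, four oxide percentages, net glass mass, yield) are carried at full precision from the weighed amounts at 920.9 lb of glass exactly as shown in the problem or the answer.
Oxide-by-oxide delivered mass:
  SiO2: 182.4·0.3298 + 697.9·0.5141 = 418.9 lb
  Na2O: 24.44·0.4335 = 10.59 lb
  CaO: 58.12·0.5553 + 697.9·0.4829 = 369.3 lb
  ZrO2: 182.4·0.6692 = 122.1 lb
LOI: 58.12·0.4447 + 182.4·0.001000 + 697.9·0.003000 + 24.44·0.5665 = 41.97 lb
Glass = total batch minus LOI = 962.9 − 41.97 = 920.9 lb (consistent with Σ oxide mass)
wt % = oxide mass / glass mass × 100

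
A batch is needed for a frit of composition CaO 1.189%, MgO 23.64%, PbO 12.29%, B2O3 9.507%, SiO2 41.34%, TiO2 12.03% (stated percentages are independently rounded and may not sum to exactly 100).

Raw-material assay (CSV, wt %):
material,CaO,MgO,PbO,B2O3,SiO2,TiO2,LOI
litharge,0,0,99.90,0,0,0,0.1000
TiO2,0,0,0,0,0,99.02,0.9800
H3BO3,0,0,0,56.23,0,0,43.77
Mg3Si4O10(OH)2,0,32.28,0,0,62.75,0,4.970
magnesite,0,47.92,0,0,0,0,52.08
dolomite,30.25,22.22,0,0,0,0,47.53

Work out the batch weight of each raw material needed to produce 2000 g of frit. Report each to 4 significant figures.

The whole derivation carries full float precision throughout; values along the way are displayed, rounded to 4 significant figures, within the worked lines — exactly one rounding goes into every reported result. All derived quantities are computed in full precision (yield, ignition loss, six oxide percentages, totals, net glass mass) starting from the weights per 2000 g of glass, as set out in the question or the answer.
The oxide mass targets at 2000 g frit:
  CaO: 1.189% × 2000 = 23.78 g
  MgO: 23.64% × 2000 = 472.8 g
  PbO: 12.29% × 2000 = 245.8 g
  B2O3: 9.507% × 2000 = 190.1 g
  SiO2: 41.34% × 2000 = 826.8 g
  TiO2: 12.03% × 2000 = 240.6 g
Checking each oxide sum working from each reported weight, against the basis in use (each sum matches its target mass inside rounding margins):
  CaO: 78.61·0.3025 = 23.78 g (target 23.78 g)
  MgO: 1318·0.3228 + 62.62·0.4792 + 78.61·0.2222 = 472.9 g (target 472.8 g)
  PbO: 246.0·0.9990 = 245.8 g (target 245.8 g)
  B2O3: 338.1·0.5623 = 190.1 g (target 190.1 g)
  SiO2: 1318·0.6275 = 827.0 g (target 826.8 g)
  TiO2: 243.0·0.9902 = 240.6 g (target 240.6 g)
Mass balance on the glass: total batch − LOI = 2000 g (the Σ of target masses is 2000 g; with the basis standing at 2000 g — any gap is answer rounding).
Batch grand total — Σ batch = 2286 g; Σ batch·LOI gives LOI loss = 286.1 g; glass ÷ batch gives a yield of 87.49%.

Batch per 2000 g frit:
  litharge: 246.0 g
  TiO2: 243.0 g
  H3BO3: 338.1 g
  Mg3Si4O10(OH)2: 1318 g
  magnesite: 62.62 g
  dolomite: 78.61 g
Total batch = 2286 g; LOI loss = 286.1 g; yield = 87.49%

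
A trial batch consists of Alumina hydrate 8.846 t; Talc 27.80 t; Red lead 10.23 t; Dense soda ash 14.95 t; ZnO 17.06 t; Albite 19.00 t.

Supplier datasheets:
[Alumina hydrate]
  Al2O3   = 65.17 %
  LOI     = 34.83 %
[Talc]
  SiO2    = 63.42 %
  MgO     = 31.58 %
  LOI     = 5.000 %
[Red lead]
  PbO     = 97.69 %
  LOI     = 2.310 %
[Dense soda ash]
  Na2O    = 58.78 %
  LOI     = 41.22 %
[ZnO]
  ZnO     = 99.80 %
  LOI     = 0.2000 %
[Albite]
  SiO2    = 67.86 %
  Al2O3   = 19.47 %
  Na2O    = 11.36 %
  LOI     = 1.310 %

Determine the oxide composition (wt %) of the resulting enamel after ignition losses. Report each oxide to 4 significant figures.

Values along the way are displayed with 4-significant-digit rounding alongside each step; the working math maintains exact precision at each step. A single rounding finalizes every reported number — derived quantities, including net glass mass, totals, LOI, yield, six oxide percentages, are recomputed starting from the weights at 86.73 t of glass at full float precision as given in either problem or answer.
What the batch supplies per oxide:
  PbO: 10.23·0.9769 = 9.994 t
  SiO2: 27.80·0.6342 + 19.00·0.6786 = 30.52 t
  Al2O3: 8.846·0.6517 + 19.00·0.1947 = 9.464 t
  ZnO: 17.06·0.9980 = 17.03 t
  MgO: 27.80·0.3158 = 8.779 t
  Na2O: 14.95·0.5878 + 19.00·0.1136 = 10.95 t
LOI: 8.846·0.3483 + 27.80·0.05000 + 10.23·0.02310 + 14.95·0.4122 + 17.06·0.002000 + 19.00·0.01310 = 11.15 t
Glass mass = batch − LOI = 97.89 − 11.15 = 86.73 t (equal to the oxide-mass sum)
each wt % is 100 × oxide ÷ glass

Glass mass = 86.73 t (batch 97.89 − LOI 11.15).
Composition: PbO 11.52%, SiO2 35.19%, Al2O3 10.91%, ZnO 19.63%, MgO 10.12%, Na2O 12.62%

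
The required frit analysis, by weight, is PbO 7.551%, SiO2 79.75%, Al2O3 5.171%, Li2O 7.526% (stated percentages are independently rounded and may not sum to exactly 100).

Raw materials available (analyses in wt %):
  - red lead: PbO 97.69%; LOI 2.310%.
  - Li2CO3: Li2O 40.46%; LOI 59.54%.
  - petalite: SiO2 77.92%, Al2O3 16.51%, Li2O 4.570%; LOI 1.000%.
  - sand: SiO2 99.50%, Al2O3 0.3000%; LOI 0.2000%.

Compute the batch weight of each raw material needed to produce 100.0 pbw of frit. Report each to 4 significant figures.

Batch per 100.0 pbw frit:
  red lead: 7.730 pbw
  Li2CO3: 15.18 pbw
  petalite: 30.30 pbw
  sand: 56.43 pbw
Total batch = 109.6 pbw; LOI loss = 9.633 pbw; yield = 91.21%

Each numeric step keeps full float precision end to end. Intermediates are displayed, rounded to four significant digits, on the page — a single rounding yields every reported value. Derived quantities, including yield, totals, the four compositions, LOI, net glass mass, are re-derived from the batch weights per 100.0 pbw of glass in full precision, exactly as shown in question or answer.
Per-oxide target masses for 100.0 pbw frit:
  PbO: 7.551% × 100.0 = 7.551 pbw
  SiO2: 79.75% × 100.0 = 79.75 pbw
  Al2O3: 5.171% × 100.0 = 5.171 pbw
  Li2O: 7.526% × 100.0 = 7.526 pbw
Sums-versus-targets review using the reported weights, against the basis in use (target by target, the sums agree up to rounding of the answer):
  PbO: 7.730·0.9769 = 7.551 pbw (target 7.551 pbw)
  SiO2: 30.30·0.7792 + 56.43·0.9950 = 79.76 pbw (target 79.75 pbw)
  Al2O3: 30.30·0.1651 + 56.43·0.003000 = 5.172 pbw (target 5.171 pbw)
  Li2O: 15.18·0.4046 + 30.30·0.04570 = 7.527 pbw (target 7.526 pbw)
Glass-mass bookkeeping: total batch − LOI = 100.0 pbw (the targets, summed, come to 100.0 pbw; versus the stated basis of 100.0 pbw — any gap is answer rounding).
Summing the batch: Σ batch = 109.6 pbw; LOI removed, Σ of batch·LOI: 9.633 pbw; the yield ratio, glass ÷ batch: 91.21%.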